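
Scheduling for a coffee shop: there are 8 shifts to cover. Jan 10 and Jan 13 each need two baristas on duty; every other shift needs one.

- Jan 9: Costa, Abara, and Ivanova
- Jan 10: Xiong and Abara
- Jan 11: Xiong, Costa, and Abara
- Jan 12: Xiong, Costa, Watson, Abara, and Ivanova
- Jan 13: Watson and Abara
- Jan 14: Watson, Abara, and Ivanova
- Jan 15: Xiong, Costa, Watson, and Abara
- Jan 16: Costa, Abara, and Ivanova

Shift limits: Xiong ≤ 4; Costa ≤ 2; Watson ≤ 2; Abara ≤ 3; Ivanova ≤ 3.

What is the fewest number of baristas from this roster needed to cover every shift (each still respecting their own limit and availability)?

4

10 slots to fill and no one can take more than 4, so at least ⌈10/4⌉ = 3 baristas are needed.
No set of 3 baristas can cover every shift (each such set leaves at least one shift with no one available or exceeds a cap).
Xiong, Costa, Watson, and Abara alone can cover everything: Jan 9→Costa, Jan 10→Xiong+Abara, Jan 11→Xiong, Jan 12→Xiong, Jan 13→Watson+Abara, Jan 14→Watson, Jan 15→Xiong, Jan 16→Costa.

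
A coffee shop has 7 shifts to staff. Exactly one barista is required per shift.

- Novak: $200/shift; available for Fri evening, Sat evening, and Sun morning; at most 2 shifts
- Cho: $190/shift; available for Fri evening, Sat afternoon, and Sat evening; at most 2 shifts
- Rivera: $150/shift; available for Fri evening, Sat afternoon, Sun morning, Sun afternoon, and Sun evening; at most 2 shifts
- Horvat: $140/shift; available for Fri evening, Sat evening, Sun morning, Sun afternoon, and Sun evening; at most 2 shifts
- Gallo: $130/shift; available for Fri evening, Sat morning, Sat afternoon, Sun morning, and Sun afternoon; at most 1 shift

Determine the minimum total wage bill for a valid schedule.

$1090

Sat morning can only be covered by Gallo, so that assignment is forced.
Picking the cheapest available barista for each shift independently would cost $930, but that ignores the shift limits.
An optimal schedule: Fri evening→Cho, Sat morning→Gallo, Sat afternoon→Rivera, Sat evening→Cho, Sun morning→Rivera, Sun afternoon→Horvat, Sun evening→Horvat.
Total: 190 + 130 + 150 + 190 + 150 + 140 + 140 = $1090.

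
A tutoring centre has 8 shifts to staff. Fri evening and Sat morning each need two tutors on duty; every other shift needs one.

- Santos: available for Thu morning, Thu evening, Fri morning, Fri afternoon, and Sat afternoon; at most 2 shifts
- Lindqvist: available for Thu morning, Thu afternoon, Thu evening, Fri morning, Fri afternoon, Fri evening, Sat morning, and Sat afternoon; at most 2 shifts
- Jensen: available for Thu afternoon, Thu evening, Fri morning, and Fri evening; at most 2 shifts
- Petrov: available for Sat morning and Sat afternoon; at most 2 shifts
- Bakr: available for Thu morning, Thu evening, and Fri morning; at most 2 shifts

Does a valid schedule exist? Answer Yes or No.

Fri evening can only be covered by Lindqvist and Jensen, so that assignment is forced.
Sat morning can only be covered by Lindqvist and Petrov, so that assignment is forced.
One valid schedule: Thu morning→Santos, Thu afternoon→Jensen, Thu evening→Bakr, Fri morning→Bakr, Fri afternoon→Santos, Fri evening→Lindqvist+Jensen, Sat morning→Lindqvist+Petrov, Sat afternoon→Petrov.
Loads: Santos 2/2, Lindqvist 2/2, Jensen 2/2, Petrov 2/2, Bakr 2/2 — all within limits.

Yes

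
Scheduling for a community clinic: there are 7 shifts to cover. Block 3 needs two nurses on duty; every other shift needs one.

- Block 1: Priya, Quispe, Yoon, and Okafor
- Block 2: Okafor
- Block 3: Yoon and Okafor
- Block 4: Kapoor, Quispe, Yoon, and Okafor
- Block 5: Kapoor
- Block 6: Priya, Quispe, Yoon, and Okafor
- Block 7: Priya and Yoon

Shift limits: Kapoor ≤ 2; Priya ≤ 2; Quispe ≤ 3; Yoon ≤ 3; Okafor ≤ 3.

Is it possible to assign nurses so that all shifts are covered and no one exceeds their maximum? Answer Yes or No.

Block 2 can only be covered by Okafor, so that assignment is forced.
Block 3 can only be covered by Yoon and Okafor, so that assignment is forced.
Block 5 can only be covered by Kapoor, so that assignment is forced.
One valid schedule: Block 1→Priya, Block 2→Okafor, Block 3→Yoon+Okafor, Block 4→Kapoor, Block 5→Kapoor, Block 6→Quispe, Block 7→Priya.
Loads: Kapoor 2/2, Priya 2/2, Quispe 1/3, Yoon 1/3, Okafor 2/3 — all within limits.

Yes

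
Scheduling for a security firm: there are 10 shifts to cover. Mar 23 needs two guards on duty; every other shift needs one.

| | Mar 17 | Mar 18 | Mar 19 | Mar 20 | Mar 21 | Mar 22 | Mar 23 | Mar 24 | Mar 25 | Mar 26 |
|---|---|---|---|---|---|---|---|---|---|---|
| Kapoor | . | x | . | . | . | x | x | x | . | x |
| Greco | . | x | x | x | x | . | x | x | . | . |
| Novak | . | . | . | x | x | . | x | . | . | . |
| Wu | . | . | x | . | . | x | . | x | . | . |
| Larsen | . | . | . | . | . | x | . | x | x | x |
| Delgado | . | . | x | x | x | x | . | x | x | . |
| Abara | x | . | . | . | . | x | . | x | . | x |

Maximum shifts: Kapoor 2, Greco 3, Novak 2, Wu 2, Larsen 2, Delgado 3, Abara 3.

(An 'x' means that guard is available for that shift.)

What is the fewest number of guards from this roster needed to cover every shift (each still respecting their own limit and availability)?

4

11 slots to fill and no one can take more than 3, so at least ⌈11/3⌉ = 4 guards are needed.
Kapoor, Greco, Delgado, and Abara alone can cover everything: Mar 17→Abara, Mar 18→Kapoor, Mar 19→Greco, Mar 20→Greco, Mar 21→Delgado, Mar 22→Delgado, Mar 23→Kapoor+Greco, Mar 24→Abara, Mar 25→Delgado, Mar 26→Abara.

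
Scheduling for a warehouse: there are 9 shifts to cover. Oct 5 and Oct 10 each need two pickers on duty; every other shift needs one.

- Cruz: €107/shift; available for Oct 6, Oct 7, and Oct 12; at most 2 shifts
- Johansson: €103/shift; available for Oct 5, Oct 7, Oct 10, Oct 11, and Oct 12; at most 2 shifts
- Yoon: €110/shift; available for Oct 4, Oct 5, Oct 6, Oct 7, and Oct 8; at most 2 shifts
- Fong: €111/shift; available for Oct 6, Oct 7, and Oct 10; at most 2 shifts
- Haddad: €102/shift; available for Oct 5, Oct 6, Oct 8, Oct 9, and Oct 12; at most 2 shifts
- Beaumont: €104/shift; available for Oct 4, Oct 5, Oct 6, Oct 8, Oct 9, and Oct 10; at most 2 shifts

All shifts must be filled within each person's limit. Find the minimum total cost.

€1163

Oct 11 can only be covered by Johansson, so that assignment is forced.
Picking the cheapest available picker for each shift independently would cost €1130, but that ignores the shift limits.
An optimal schedule: Oct 4→Beaumont, Oct 5→Beaumont+Yoon, Oct 6→Yoon, Oct 7→Cruz, Oct 8→Haddad, Oct 9→Haddad, Oct 10→Johansson+Fong, Oct 11→Johansson, Oct 12→Cruz.
Total: 104 + 104 + 110 + 110 + 107 + 102 + 102 + 103 + 111 + 103 + 107 = €1163.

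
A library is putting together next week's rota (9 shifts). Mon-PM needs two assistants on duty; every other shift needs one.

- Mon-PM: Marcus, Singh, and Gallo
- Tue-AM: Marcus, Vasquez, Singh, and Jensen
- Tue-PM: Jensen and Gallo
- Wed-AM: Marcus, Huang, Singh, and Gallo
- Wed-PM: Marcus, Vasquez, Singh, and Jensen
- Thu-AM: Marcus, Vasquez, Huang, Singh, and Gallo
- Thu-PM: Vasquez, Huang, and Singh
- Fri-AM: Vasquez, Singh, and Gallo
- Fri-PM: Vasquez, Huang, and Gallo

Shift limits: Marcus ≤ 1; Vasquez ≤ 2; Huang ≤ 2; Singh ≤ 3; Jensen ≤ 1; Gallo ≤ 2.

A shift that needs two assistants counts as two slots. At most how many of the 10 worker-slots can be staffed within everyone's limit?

10

Total capacity across all assistants is 1+2+2+3+1+2 = 11, and 10 slots are needed, so at most 10 can be filled.
An assignment achieving 10: Mon-PM→Marcus+Singh, Tue-AM→Singh, Tue-PM→Jensen, Wed-AM→Huang, Wed-PM→Singh, Thu-AM→Gallo, Thu-PM→Vasquez, Fri-AM→Vasquez, Fri-PM→Huang.
Loads: Marcus 1/1, Vasquez 2/2, Huang 2/2, Singh 3/3, Jensen 1/1, Gallo 1/2.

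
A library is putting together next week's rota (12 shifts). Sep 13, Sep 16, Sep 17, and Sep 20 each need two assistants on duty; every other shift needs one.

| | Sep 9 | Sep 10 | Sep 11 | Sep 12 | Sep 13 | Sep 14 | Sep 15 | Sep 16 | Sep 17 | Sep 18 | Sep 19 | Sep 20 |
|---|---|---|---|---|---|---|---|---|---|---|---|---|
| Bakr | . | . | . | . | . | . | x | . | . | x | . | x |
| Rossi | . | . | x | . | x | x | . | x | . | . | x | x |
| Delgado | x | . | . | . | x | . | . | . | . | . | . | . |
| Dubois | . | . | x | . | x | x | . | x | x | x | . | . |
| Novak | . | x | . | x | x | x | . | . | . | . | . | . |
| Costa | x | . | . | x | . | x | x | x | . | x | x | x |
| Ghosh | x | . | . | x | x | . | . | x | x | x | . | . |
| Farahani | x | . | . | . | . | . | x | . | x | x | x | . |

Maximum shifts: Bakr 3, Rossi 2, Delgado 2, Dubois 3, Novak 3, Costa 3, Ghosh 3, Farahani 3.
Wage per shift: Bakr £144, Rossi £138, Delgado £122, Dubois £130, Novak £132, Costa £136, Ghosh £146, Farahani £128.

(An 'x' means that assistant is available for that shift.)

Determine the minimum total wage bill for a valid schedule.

Sep 10 can only be covered by Novak, so that assignment is forced.
Picking the cheapest available assistant for each shift independently would cost £2080, but that ignores the shift limits.
An optimal schedule: Sep 9→Delgado, Sep 10→Novak, Sep 11→Dubois, Sep 12→Novak, Sep 13→Delgado+Novak, Sep 14→Dubois, Sep 15→Farahani, Sep 16→Costa+Rossi, Sep 17→Farahani+Dubois, Sep 18→Costa, Sep 19→Farahani, Sep 20→Costa+Rossi.
Total: 122 + 132 + 130 + 132 + 122 + 132 + 130 + 128 + 136 + 138 + 128 + 130 + 136 + 128 + 136 + 138 = £2098.

£2098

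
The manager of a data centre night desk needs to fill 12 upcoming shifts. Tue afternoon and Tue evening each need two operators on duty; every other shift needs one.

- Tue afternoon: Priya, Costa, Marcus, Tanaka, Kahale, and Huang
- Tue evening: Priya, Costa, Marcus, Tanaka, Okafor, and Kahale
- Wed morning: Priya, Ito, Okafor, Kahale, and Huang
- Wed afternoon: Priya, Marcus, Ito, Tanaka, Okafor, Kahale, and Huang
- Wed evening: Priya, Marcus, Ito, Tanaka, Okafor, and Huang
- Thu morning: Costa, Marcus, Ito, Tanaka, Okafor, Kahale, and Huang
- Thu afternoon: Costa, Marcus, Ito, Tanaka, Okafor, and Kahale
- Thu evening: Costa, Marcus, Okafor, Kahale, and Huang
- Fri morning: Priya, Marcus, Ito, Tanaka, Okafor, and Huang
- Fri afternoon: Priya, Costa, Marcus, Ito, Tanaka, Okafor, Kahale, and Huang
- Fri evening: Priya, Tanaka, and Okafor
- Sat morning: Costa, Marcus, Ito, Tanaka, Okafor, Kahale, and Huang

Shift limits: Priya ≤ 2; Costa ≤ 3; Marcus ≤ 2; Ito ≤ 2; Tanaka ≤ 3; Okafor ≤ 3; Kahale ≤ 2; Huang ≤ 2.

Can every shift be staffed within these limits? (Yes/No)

One valid schedule: Tue afternoon→Tanaka+Kahale, Tue evening→Tanaka+Okafor, Wed morning→Priya, Wed afternoon→Ito, Wed evening→Marcus, Thu morning→Costa, Thu afternoon→Costa, Thu evening→Costa, Fri morning→Marcus, Fri afternoon→Tanaka, Fri evening→Priya, Sat morning→Ito.
Loads: Priya 2/2, Costa 3/3, Marcus 2/2, Ito 2/2, Tanaka 3/3, Okafor 1/3, Kahale 1/2, Huang 0/2 — all within limits.

Yes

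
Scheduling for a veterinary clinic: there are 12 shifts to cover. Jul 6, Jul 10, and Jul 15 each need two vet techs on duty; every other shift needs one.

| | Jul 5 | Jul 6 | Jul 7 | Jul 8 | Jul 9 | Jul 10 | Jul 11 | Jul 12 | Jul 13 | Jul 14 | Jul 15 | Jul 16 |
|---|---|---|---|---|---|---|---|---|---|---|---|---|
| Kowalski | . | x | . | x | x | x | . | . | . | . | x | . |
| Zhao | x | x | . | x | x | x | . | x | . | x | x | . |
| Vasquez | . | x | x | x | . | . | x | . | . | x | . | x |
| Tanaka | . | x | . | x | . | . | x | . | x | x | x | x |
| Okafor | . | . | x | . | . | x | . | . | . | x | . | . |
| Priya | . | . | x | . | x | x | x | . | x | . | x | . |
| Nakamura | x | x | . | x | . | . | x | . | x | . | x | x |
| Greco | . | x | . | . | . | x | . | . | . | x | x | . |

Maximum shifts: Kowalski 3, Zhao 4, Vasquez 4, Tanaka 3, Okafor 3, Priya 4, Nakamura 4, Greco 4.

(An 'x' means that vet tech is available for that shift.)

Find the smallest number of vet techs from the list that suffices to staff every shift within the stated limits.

4

15 slots to fill and no one can take more than 4, so at least ⌈15/4⌉ = 4 vet techs are needed.
Kowalski, Zhao, Vasquez, and Priya alone can cover everything: Jul 5→Zhao, Jul 6→Kowalski+Zhao, Jul 7→Vasquez, Jul 8→Vasquez, Jul 9→Priya, Jul 10→Kowalski+Priya, Jul 11→Vasquez, Jul 12→Zhao, Jul 13→Priya, Jul 14→Zhao, Jul 15→Kowalski+Priya, Jul 16→Vasquez.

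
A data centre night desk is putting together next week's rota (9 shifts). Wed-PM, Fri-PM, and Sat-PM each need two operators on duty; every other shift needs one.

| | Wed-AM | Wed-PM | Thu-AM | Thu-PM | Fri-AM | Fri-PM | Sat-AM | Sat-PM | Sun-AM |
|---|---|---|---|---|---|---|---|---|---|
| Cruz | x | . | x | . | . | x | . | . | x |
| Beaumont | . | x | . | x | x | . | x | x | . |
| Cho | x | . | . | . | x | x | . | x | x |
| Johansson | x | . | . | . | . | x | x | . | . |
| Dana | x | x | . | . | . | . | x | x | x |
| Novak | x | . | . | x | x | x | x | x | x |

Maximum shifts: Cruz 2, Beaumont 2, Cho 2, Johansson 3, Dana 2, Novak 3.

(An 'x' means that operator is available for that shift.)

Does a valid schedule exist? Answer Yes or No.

Yes

Wed-PM can only be covered by Beaumont and Dana, so that assignment is forced.
Thu-AM can only be covered by Cruz, so that assignment is forced.
One valid schedule: Wed-AM→Cho, Wed-PM→Beaumont+Dana, Thu-AM→Cruz, Thu-PM→Beaumont, Fri-AM→Cho, Fri-PM→Johansson+Novak, Sat-AM→Johansson, Sat-PM→Dana+Novak, Sun-AM→Cruz.
Loads: Cruz 2/2, Beaumont 2/2, Cho 2/2, Johansson 2/3, Dana 2/2, Novak 2/3 — all within limits.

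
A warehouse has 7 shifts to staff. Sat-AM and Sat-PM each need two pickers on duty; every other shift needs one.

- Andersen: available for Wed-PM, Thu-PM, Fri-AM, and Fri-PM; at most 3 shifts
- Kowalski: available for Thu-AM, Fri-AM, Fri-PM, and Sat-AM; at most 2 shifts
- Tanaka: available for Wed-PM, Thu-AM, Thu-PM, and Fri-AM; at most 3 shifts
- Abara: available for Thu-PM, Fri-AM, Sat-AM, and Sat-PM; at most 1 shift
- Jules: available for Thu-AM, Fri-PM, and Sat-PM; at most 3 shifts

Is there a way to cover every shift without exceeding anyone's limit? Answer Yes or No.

No

Total capacity is 12 and 9 slots are needed, so capacity alone doesn't rule it out.
Shifts {Sat-AM, Sat-PM} need 4 worker-slots in total, but the pickers available for any of those shifts (Kowalski, Abara, and Jules) can supply at most 3 among them. So no valid schedule exists.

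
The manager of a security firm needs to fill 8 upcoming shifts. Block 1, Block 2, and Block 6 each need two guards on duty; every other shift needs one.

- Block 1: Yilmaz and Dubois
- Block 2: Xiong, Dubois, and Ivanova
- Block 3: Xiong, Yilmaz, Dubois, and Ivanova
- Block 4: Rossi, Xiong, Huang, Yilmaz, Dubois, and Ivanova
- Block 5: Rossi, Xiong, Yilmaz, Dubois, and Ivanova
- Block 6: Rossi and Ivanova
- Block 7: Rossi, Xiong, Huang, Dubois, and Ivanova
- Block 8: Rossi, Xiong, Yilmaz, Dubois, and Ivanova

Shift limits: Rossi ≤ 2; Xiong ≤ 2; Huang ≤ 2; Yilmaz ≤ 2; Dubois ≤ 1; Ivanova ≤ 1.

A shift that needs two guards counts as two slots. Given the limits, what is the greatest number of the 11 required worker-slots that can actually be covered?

Total capacity across all guards is 2+2+2+2+1+1 = 10, and 11 slots are needed, so at most 10 can be filled.
An assignment achieving 10: Block 1→Yilmaz+Dubois, Block 2→Xiong, Block 3→Xiong, Block 4→Huang, Block 5→Rossi, Block 6→Rossi+Ivanova, Block 7→Huang, Block 8→Yilmaz.
Loads: Rossi 2/2, Xiong 2/2, Huang 2/2, Yilmaz 2/2, Dubois 1/1, Ivanova 1/1.

10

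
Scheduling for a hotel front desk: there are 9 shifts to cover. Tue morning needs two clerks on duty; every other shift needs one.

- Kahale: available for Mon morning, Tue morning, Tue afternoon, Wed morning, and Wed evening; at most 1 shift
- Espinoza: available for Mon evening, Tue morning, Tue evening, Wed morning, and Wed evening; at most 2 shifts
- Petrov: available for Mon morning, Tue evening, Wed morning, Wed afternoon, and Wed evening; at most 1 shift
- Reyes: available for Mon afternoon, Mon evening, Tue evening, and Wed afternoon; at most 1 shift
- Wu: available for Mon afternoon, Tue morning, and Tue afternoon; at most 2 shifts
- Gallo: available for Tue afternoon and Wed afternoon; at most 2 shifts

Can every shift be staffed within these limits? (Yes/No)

Total capacity is 1+2+1+1+2+2 = 9 but 10 worker-slots are needed — infeasible.

No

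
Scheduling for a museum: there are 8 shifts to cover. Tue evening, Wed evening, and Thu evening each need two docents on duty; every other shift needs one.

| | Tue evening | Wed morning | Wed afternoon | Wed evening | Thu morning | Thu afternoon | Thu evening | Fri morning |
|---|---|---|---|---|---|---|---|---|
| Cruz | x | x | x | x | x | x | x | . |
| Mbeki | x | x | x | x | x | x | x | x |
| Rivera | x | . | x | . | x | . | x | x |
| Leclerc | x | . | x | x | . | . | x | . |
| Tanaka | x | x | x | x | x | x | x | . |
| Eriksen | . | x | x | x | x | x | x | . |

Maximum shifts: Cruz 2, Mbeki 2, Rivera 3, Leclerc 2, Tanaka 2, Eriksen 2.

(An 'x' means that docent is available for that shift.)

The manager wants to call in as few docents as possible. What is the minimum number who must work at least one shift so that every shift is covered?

5

11 slots to fill and no one can take more than 3, so at least ⌈11/3⌉ = 4 docents are needed.
Any 4 docents together have capacity at most 3+2+2+2 = 9 < 11 slots, so 4 can never suffice.
Cruz, Mbeki, Rivera, Leclerc, and Tanaka alone can cover everything: Tue evening→Rivera+Leclerc, Wed morning→Cruz, Wed afternoon→Rivera, Wed evening→Leclerc+Tanaka, Thu morning→Mbeki, Thu afternoon→Cruz, Thu evening→Rivera+Tanaka, Fri morning→Mbeki.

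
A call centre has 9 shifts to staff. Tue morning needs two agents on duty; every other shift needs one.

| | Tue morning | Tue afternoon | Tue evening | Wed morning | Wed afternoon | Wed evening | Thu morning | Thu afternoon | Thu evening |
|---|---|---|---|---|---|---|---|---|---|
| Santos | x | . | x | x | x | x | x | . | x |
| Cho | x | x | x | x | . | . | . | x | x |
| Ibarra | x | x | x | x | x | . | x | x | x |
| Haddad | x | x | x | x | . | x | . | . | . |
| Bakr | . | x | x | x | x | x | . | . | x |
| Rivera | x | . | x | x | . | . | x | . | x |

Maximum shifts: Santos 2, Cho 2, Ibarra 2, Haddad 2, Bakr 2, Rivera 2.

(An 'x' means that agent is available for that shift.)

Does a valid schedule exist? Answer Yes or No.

One valid schedule: Tue morning→Haddad+Rivera, Tue afternoon→Cho, Tue evening→Haddad, Wed morning→Bakr, Wed afternoon→Santos, Wed evening→Santos, Thu morning→Ibarra, Thu afternoon→Cho, Thu evening→Ibarra.
Loads: Santos 2/2, Cho 2/2, Ibarra 2/2, Haddad 2/2, Bakr 1/2, Rivera 1/2 — all within limits.

Yes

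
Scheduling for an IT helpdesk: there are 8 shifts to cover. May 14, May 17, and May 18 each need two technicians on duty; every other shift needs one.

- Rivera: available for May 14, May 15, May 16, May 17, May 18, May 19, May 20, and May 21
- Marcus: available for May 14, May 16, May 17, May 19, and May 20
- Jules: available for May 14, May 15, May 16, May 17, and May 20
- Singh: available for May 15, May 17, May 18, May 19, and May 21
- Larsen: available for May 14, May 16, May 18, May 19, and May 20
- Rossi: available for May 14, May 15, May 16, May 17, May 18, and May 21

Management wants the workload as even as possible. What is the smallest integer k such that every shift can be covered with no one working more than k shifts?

2

With 6 technicians and 11 worker-slots to fill, someone must work at least ⌈11/6⌉ = 2 shifts, so k ≥ 2.
k = 2 works: May 14→Jules+Larsen, May 15→Rivera, May 16→Jules, May 17→Singh+Rossi, May 18→Singh+Larsen, May 19→Marcus, May 20→Marcus, May 21→Rivera.
Loads: Rivera 2, Marcus 2, Jules 2, Singh 2, Larsen 2, Rossi 1 — all ≤ 2.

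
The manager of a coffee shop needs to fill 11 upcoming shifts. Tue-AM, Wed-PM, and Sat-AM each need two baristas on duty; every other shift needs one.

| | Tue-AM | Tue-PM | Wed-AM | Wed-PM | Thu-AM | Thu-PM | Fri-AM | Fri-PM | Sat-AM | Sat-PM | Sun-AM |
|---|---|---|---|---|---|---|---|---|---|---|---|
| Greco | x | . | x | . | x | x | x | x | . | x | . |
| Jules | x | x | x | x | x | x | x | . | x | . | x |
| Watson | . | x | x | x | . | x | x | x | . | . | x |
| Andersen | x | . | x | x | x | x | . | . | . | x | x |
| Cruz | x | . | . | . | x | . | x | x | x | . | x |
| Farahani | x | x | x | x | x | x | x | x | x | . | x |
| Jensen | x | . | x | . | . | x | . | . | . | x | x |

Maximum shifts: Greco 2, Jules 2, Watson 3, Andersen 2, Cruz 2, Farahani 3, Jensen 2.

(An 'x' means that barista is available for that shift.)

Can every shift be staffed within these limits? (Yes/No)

Yes

One valid schedule: Tue-AM→Farahani+Jensen, Tue-PM→Jules, Wed-AM→Watson, Wed-PM→Watson+Andersen, Thu-AM→Andersen, Thu-PM→Farahani, Fri-AM→Watson, Fri-PM→Greco, Sat-AM→Jules+Cruz, Sat-PM→Greco, Sun-AM→Cruz.
Loads: Greco 2/2, Jules 2/2, Watson 3/3, Andersen 2/2, Cruz 2/2, Farahani 2/3, Jensen 1/2 — all within limits.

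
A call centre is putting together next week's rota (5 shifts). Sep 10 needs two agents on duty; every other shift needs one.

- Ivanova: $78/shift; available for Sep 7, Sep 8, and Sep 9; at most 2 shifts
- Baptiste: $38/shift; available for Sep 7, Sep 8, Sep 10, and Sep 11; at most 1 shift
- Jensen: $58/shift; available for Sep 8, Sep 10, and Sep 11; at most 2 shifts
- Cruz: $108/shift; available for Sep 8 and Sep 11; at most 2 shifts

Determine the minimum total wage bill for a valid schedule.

Sep 9 can only be covered by Ivanova, so that assignment is forced.
Sep 10 can only be covered by Baptiste and Jensen, so that assignment is forced.
Picking the cheapest available agent for each shift independently would cost $288, but that ignores the shift limits.
An optimal schedule: Sep 7→Ivanova, Sep 8→Cruz, Sep 9→Ivanova, Sep 10→Baptiste+Jensen, Sep 11→Jensen.
Total: 78 + 108 + 78 + 38 + 58 + 58 = $418.

$418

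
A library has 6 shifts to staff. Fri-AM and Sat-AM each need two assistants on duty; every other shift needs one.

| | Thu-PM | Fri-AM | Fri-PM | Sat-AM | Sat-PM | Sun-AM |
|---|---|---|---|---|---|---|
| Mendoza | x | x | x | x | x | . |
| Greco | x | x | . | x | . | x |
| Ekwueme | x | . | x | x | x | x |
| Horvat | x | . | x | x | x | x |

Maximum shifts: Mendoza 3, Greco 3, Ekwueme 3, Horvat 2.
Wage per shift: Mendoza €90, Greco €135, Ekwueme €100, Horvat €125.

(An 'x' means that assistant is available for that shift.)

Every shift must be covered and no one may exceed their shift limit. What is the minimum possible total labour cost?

€830

Fri-AM can only be covered by Mendoza and Greco, so that assignment is forced.
Picking the cheapest available assistant for each shift independently would cost €785, but that ignores the shift limits.
An optimal schedule: Thu-PM→Ekwueme, Fri-AM→Mendoza+Greco, Fri-PM→Mendoza, Sat-AM→Ekwueme+Horvat, Sat-PM→Mendoza, Sun-AM→Ekwueme.
Total: 100 + 90 + 135 + 90 + 100 + 125 + 90 + 100 = €830.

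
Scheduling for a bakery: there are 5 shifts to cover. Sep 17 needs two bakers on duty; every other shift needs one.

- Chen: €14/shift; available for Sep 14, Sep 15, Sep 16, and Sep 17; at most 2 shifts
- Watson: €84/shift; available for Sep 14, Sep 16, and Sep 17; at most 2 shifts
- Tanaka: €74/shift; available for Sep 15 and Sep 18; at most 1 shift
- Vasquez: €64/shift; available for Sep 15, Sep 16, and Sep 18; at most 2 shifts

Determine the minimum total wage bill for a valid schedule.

Sep 17 can only be covered by Chen and Watson, so that assignment is forced.
Picking the cheapest available baker for each shift independently would cost €204, but that ignores the shift limits.
An optimal schedule: Sep 14→Chen, Sep 15→Tanaka, Sep 16→Vasquez, Sep 17→Chen+Watson, Sep 18→Vasquez.
Total: 14 + 74 + 64 + 14 + 84 + 64 = €314.

€314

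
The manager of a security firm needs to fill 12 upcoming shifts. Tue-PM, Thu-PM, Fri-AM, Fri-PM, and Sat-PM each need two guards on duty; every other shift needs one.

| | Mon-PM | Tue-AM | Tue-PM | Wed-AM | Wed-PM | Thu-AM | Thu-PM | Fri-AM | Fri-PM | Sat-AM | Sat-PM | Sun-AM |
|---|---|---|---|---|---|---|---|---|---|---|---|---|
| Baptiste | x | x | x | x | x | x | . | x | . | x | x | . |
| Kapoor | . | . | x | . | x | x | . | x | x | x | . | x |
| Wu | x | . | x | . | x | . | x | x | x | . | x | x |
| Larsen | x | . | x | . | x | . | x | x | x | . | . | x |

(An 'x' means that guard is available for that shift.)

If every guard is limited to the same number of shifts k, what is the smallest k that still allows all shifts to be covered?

With 4 guards and 17 worker-slots to fill, someone must work at least ⌈17/4⌉ = 5 shifts, so k ≥ 5.
k = 5 works: Mon-PM→Wu, Tue-AM→Baptiste, Tue-PM→Kapoor+Wu, Wed-AM→Baptiste, Wed-PM→Kapoor, Thu-AM→Baptiste, Thu-PM→Wu+Larsen, Fri-AM→Kapoor+Larsen, Fri-PM→Kapoor+Wu, Sat-AM→Baptiste, Sat-PM→Baptiste+Wu, Sun-AM→Kapoor.
Loads: Baptiste 5, Kapoor 5, Wu 5, Larsen 2 — all ≤ 5.

5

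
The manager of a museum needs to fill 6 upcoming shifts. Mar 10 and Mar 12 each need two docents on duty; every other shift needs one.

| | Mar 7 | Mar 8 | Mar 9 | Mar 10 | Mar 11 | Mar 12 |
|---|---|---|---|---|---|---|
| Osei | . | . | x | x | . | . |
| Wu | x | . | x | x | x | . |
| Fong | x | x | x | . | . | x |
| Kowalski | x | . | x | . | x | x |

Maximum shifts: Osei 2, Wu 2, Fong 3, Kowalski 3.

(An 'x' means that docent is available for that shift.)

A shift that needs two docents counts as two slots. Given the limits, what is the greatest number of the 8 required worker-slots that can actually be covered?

8

Total capacity across all docents is 2+2+3+3 = 10, and 8 slots are needed, so at most 8 can be filled.
An assignment achieving 8: Mar 7→Fong, Mar 8→Fong, Mar 9→Osei, Mar 10→Osei+Wu, Mar 11→Wu, Mar 12→Fong+Kowalski.
Loads: Osei 2/2, Wu 2/2, Fong 3/3, Kowalski 1/3.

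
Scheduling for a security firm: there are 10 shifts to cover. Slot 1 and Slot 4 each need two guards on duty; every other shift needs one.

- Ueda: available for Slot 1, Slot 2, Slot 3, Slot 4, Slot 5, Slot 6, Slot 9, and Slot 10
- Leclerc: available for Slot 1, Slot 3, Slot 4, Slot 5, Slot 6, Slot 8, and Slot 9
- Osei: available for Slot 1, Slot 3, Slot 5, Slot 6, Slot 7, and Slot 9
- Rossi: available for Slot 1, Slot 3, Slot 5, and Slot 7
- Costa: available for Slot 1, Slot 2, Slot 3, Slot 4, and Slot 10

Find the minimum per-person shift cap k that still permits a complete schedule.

With 5 guards and 12 worker-slots to fill, someone must work at least ⌈12/5⌉ = 3 shifts, so k ≥ 3.
k = 3 works: Slot 1→Rossi+Costa, Slot 2→Ueda, Slot 3→Rossi, Slot 4→Ueda+Leclerc, Slot 5→Osei, Slot 6→Leclerc, Slot 7→Osei, Slot 8→Leclerc, Slot 9→Osei, Slot 10→Ueda.
Loads: Ueda 3, Leclerc 3, Osei 3, Rossi 2, Costa 1 — all ≤ 3.

3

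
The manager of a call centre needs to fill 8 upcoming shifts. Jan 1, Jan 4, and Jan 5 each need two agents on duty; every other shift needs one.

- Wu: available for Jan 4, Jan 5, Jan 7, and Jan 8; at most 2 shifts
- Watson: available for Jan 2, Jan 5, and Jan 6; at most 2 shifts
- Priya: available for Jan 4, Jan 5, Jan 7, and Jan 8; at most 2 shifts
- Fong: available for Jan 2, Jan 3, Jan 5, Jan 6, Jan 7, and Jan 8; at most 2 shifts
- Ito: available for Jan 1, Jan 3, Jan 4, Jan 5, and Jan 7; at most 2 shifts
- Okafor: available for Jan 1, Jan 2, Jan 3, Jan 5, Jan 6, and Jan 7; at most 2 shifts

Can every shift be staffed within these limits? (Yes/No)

Jan 1 can only be covered by Ito and Okafor, so that assignment is forced.
One valid schedule: Jan 1→Ito+Okafor, Jan 2→Watson, Jan 3→Fong, Jan 4→Wu+Priya, Jan 5→Fong+Ito, Jan 6→Watson, Jan 7→Priya, Jan 8→Wu.
Loads: Wu 2/2, Watson 2/2, Priya 2/2, Fong 2/2, Ito 2/2, Okafor 1/2 — all within limits.

Yes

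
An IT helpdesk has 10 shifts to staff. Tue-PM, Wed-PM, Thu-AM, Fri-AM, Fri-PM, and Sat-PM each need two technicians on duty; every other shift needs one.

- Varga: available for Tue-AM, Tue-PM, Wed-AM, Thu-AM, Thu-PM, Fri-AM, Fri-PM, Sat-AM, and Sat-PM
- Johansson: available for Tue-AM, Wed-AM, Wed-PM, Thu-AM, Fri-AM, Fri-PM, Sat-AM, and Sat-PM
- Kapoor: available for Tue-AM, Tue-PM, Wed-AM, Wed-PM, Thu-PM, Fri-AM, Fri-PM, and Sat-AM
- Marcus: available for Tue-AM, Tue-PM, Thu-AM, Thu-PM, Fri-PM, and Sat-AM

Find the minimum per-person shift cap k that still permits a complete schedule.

With 4 technicians and 16 worker-slots to fill, someone must work at least ⌈16/4⌉ = 4 shifts, so k ≥ 4.
k = 4 works: Tue-AM→Marcus, Tue-PM→Varga+Kapoor, Wed-AM→Varga, Wed-PM→Johansson+Kapoor, Thu-AM→Varga+Johansson, Thu-PM→Marcus, Fri-AM→Johansson+Kapoor, Fri-PM→Kapoor+Marcus, Sat-AM→Marcus, Sat-PM→Varga+Johansson.
Loads: Varga 4, Johansson 4, Kapoor 4, Marcus 4 — all ≤ 4.

4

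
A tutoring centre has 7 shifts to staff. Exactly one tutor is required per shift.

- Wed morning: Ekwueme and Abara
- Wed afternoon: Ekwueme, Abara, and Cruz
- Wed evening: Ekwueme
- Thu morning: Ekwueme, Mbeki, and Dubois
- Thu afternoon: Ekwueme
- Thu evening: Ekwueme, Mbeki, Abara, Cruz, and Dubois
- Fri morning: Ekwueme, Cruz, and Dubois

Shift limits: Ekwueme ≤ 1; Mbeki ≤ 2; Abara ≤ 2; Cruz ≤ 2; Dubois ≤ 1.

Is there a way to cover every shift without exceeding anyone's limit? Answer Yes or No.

Total capacity is 8 and 7 slots are needed, so capacity alone doesn't rule it out.
Shifts {Wed evening, Thu afternoon} need 2 worker-slots in total, but the tutors available for any of those shifts (Ekwueme) can supply at most 1 among them. So no valid schedule exists.

No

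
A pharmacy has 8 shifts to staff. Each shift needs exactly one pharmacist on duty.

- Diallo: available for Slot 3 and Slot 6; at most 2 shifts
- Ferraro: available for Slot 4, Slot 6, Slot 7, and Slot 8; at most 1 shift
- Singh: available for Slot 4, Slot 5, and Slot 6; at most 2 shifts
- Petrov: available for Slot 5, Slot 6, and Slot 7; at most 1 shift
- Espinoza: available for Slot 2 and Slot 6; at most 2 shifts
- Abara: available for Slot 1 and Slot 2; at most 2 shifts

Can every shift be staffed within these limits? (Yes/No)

Yes

Slot 1 can only be covered by Abara, so that assignment is forced.
Slot 3 can only be covered by Diallo, so that assignment is forced.
Slot 8 can only be covered by Ferraro, so that assignment is forced.
One valid schedule: Slot 1→Abara, Slot 2→Espinoza, Slot 3→Diallo, Slot 4→Singh, Slot 5→Singh, Slot 6→Diallo, Slot 7→Petrov, Slot 8→Ferraro.
Loads: Diallo 2/2, Ferraro 1/1, Singh 2/2, Petrov 1/1, Espinoza 1/2, Abara 1/2 — all within limits.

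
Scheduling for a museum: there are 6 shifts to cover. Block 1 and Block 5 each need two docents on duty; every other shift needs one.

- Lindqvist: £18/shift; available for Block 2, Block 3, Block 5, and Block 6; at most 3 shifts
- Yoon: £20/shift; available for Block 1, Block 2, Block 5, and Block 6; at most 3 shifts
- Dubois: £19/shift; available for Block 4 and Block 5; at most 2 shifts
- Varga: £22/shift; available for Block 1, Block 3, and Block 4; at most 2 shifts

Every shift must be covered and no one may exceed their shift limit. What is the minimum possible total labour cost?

Block 1 can only be covered by Yoon and Varga, so that assignment is forced.
Picking the cheapest available docent for each shift independently would cost £152, but that ignores the shift limits.
An optimal schedule: Block 1→Yoon+Varga, Block 2→Lindqvist, Block 3→Lindqvist, Block 4→Dubois, Block 5→Yoon+Dubois, Block 6→Lindqvist.
Total: 20 + 22 + 18 + 18 + 19 + 20 + 19 + 18 = £154.

£154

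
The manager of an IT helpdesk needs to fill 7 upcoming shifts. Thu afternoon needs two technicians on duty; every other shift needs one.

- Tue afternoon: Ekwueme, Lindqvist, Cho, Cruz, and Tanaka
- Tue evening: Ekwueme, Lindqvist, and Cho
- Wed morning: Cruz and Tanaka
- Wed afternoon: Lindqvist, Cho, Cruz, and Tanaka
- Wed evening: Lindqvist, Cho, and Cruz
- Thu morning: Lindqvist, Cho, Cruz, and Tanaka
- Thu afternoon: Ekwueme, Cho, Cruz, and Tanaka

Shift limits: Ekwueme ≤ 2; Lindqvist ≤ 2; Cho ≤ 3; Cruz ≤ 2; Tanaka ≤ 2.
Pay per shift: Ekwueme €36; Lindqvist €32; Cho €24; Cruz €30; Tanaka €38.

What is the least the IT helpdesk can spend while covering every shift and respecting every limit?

Picking the cheapest available technician for each shift independently would cost €204, but that ignores the shift limits.
An optimal schedule: Tue afternoon→Lindqvist, Tue evening→Cho, Wed morning→Cruz, Wed afternoon→Cho, Wed evening→Cho, Thu morning→Lindqvist, Thu afternoon→Cruz+Ekwueme.
Total: 32 + 24 + 30 + 24 + 24 + 32 + 30 + 36 = €232.

€232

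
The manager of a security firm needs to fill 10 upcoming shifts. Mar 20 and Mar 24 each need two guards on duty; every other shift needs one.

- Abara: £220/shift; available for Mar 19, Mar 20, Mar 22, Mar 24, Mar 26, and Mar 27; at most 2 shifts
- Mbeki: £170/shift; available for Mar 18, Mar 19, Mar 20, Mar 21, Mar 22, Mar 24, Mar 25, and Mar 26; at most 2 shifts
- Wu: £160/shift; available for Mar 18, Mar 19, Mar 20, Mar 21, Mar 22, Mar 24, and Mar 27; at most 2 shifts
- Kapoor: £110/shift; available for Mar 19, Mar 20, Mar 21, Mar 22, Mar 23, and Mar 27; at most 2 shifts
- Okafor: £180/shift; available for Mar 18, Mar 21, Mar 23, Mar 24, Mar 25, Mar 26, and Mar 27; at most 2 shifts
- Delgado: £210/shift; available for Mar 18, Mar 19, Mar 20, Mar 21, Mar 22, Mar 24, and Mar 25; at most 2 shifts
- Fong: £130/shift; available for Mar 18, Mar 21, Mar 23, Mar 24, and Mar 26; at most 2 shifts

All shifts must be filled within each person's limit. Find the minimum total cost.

Picking the cheapest available guard for each shift independently would cost £1540, but that ignores the shift limits.
An optimal schedule: Mar 18→Fong, Mar 19→Wu, Mar 20→Mbeki+Delgado, Mar 21→Okafor, Mar 22→Wu, Mar 23→Kapoor, Mar 24→Okafor+Delgado, Mar 25→Mbeki, Mar 26→Fong, Mar 27→Kapoor.
Total: 130 + 160 + 170 + 210 + 180 + 160 + 110 + 180 + 210 + 170 + 130 + 110 = £1920.

£1920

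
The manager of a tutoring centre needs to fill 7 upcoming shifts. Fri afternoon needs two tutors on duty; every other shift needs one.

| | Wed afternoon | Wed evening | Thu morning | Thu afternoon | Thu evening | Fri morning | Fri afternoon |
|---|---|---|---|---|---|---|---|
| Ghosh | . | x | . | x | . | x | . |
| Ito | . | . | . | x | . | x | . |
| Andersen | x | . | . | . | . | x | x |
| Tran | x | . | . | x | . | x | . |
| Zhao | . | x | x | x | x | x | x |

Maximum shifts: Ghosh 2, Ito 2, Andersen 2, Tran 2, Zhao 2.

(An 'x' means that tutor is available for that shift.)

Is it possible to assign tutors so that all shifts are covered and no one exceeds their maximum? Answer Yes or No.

No

Total capacity is 10 and 8 slots are needed, so capacity alone doesn't rule it out.
Shifts {Thu morning, Thu evening, Fri afternoon} need 4 worker-slots in total, but the tutors available for any of those shifts (Andersen and Zhao) can supply at most 3 among them. So no valid schedule exists.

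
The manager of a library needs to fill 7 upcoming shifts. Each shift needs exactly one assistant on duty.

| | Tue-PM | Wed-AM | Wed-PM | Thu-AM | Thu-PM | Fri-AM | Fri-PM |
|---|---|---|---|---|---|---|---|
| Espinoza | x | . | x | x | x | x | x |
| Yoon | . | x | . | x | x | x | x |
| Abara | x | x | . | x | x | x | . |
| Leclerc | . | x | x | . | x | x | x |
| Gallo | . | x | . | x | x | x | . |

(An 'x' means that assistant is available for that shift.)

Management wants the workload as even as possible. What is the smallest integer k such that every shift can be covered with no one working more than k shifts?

2

With 5 assistants and 7 worker-slots to fill, someone must work at least ⌈7/5⌉ = 2 shifts, so k ≥ 2.
k = 2 works: Tue-PM→Espinoza, Wed-AM→Yoon, Wed-PM→Espinoza, Thu-AM→Abara, Thu-PM→Abara, Fri-AM→Leclerc, Fri-PM→Yoon.
Loads: Espinoza 2, Yoon 2, Abara 2, Leclerc 1, Gallo 0 — all ≤ 2.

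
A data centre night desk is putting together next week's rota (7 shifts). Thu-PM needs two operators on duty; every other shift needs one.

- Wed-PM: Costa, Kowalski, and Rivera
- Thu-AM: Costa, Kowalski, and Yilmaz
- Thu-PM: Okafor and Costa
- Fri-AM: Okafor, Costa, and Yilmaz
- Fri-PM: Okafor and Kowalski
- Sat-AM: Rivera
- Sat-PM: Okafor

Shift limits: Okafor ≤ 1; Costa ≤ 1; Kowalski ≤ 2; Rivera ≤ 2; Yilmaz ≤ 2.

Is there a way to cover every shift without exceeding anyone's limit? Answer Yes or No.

Total capacity is 8 and 8 slots are needed, so capacity alone doesn't rule it out.
Shifts {Thu-PM, Sat-PM} need 3 worker-slots in total, but the operators available for any of those shifts (Okafor and Costa) can supply at most 2 among them. So no valid schedule exists.

No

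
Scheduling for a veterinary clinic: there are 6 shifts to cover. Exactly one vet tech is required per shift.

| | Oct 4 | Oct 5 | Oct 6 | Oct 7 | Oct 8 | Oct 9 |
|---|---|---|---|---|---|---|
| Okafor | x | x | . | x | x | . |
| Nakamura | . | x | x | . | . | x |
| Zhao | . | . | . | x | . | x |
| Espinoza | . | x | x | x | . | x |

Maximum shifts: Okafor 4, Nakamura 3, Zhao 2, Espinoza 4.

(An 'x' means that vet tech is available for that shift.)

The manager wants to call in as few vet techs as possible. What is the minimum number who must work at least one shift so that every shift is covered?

6 slots to fill and no one can take more than 4, so at least ⌈6/4⌉ = 2 vet techs are needed.
Okafor and Nakamura alone can cover everything: Oct 4→Okafor, Oct 5→Okafor, Oct 6→Nakamura, Oct 7→Okafor, Oct 8→Okafor, Oct 9→Nakamura.

2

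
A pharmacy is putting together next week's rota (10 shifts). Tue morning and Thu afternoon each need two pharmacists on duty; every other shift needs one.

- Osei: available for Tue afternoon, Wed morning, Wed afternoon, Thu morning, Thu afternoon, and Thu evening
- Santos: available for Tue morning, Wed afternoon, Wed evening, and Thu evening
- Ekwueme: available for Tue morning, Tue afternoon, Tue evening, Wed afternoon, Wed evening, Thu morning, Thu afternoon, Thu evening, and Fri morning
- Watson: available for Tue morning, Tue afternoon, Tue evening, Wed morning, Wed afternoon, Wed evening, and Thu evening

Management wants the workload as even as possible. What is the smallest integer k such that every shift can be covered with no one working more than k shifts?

3

With 4 pharmacists and 12 worker-slots to fill, someone must work at least ⌈12/4⌉ = 3 shifts, so k ≥ 3.
k = 3 works: Tue morning→Santos+Watson, Tue afternoon→Watson, Tue evening→Ekwueme, Wed morning→Osei, Wed afternoon→Santos, Wed evening→Santos, Thu morning→Osei, Thu afternoon→Osei+Ekwueme, Thu evening→Watson, Fri morning→Ekwueme.
Loads: Osei 3, Santos 3, Ekwueme 3, Watson 3 — all ≤ 3.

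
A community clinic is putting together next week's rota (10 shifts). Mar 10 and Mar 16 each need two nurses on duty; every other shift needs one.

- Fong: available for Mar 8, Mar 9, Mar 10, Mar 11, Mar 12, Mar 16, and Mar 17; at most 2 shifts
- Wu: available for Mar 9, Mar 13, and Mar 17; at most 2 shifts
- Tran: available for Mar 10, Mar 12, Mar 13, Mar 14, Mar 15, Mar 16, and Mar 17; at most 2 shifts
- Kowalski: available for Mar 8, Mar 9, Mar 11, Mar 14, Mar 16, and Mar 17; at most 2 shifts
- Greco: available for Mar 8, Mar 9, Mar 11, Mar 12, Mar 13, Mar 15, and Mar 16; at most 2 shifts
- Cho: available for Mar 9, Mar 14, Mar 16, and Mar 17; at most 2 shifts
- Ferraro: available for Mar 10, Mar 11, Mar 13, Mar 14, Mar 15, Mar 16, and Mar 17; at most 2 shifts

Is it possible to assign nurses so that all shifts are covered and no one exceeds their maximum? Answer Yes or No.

Yes

One valid schedule: Mar 8→Fong, Mar 9→Wu, Mar 10→Fong+Tran, Mar 11→Kowalski, Mar 12→Tran, Mar 13→Wu, Mar 14→Kowalski, Mar 15→Greco, Mar 16→Greco+Cho, Mar 17→Cho.
Loads: Fong 2/2, Wu 2/2, Tran 2/2, Kowalski 2/2, Greco 2/2, Cho 2/2, Ferraro 0/2 — all within limits.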